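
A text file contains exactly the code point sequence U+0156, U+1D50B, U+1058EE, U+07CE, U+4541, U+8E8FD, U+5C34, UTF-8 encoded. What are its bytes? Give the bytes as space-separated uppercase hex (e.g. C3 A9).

U+0156: 2-byte form → C5 96.
U+1D50B: 4-byte form → F0 9D 94 8B.
U+1058EE: 4-byte form → F4 85 A3 AE.
U+07CE: 2-byte form → DF 8E.
U+4541: 3-byte form → E4 95 81.
U+8E8FD: 4-byte form → F2 8E A3 BD.
U+5C34: 3-byte form → E5 B0 B4.
Concatenated (22 bytes): C5 96 F0 9D 94 8B F4 85 A3 AE DF 8E E4 95 81 F2 8E A3 BD E5 B0 B4.

C5 96 F0 9D 94 8B F4 85 A3 AE DF 8E E4 95 81 F2 8E A3 BD E5 B0 B4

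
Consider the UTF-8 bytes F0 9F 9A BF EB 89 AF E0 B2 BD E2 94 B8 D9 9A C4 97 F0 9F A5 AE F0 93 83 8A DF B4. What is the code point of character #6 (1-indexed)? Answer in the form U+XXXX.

Offset 0: leading byte 0xF0 = 11110000 → 4-byte char #1 = F0 9F 9A BF.
Offset 4: leading byte 0xEB = 11101011 → 3-byte char #2 = EB 89 AF.
Offset 7: leading byte 0xE0 = 11100000 → 3-byte char #3 = E0 B2 BD.
Offset 10: leading byte 0xE2 = 11100010 → 3-byte char #4 = E2 94 B8.
Offset 13: leading byte 0xD9 = 11011001 → 2-byte char #5 = D9 9A.
Offset 15: leading byte 0xC4 = 11000100 → 2-byte char #6 = C4 97.
Leading byte 0xC4 = 11000100 matches 110xxxxx → 2-byte sequence.
Byte 1: 0xC4 = 11000100, payload 00100 (5 bits).
Byte 2: 0x97 = 10010111 (10xxxxxx ✓), payload 010111.
Concatenate: 00100010111 = 0x117 (11 bits → U+0117).

U+0117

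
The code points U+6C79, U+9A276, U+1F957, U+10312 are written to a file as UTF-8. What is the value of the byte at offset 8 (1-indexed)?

1-indexed offset 8 is 0-indexed offset 7.
U+6C79 → 3-byte form E6 B1 B9 at offsets 0–2.
U+9A276 → 4-byte form F2 9A 89 B6 at offsets 3–6.
U+1F957 → 4-byte form F0 9F A5 97 at offsets 7–10.
Offset 7 falls in char 3's range; it's byte 1 of F0 9F A5 97 = 0xF0.

0xF0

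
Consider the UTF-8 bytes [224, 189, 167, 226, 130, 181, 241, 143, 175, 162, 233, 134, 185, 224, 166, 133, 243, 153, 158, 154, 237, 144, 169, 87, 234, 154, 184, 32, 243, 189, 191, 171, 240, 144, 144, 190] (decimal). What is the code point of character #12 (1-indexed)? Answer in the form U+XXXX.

Offset 0: leading byte 0xE0 = 11100000 → 3-byte char #1 = E0 BD A7.
Offset 3: leading byte 0xE2 = 11100010 → 3-byte char #2 = E2 82 B5.
Offset 6: leading byte 0xF1 = 11110001 → 4-byte char #3 = F1 8F AF A2.
Offset 10: leading byte 0xE9 = 11101001 → 3-byte char #4 = E9 86 B9.
Offset 13: leading byte 0xE0 = 11100000 → 3-byte char #5 = E0 A6 85.
Offset 16: leading byte 0xF3 = 11110011 → 4-byte char #6 = F3 99 9E 9A.
Offset 20: leading byte 0xED = 11101101 → 3-byte char #7 = ED 90 A9.
Offset 23: leading byte 0x57 = 01010111 → 1-byte char #8 = 57.
Offset 24: leading byte 0xEA = 11101010 → 3-byte char #9 = EA 9A B8.
Offset 27: leading byte 0x20 = 00100000 → 1-byte char #10 = 20.
Offset 28: leading byte 0xF3 = 11110011 → 4-byte char #11 = F3 BD BF AB.
Offset 32: leading byte 0xF0 = 11110000 → 4-byte char #12 = F0 90 90 BE.
Leading byte 0xF0 = 11110000 matches 11110xxx → 4-byte sequence.
Byte 1: 0xF0 = 11110000, payload 000 (3 bits).
Byte 2: 0x90 = 10010000 (10xxxxxx ✓), payload 010000.
Byte 3: 0x90 = 10010000 (10xxxxxx ✓), payload 010000.
Byte 4: 0xBE = 10111110 (10xxxxxx ✓), payload 111110.
Concatenate: 000010000010000111110 = 0x1043E (21 bits → U+1043E).

U+1043E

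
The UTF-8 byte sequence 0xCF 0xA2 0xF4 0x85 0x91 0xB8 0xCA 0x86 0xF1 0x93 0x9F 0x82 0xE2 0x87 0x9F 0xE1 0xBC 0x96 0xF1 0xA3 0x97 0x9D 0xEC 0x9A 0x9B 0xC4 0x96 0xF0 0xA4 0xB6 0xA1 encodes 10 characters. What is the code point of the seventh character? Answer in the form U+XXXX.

Offset 0: leading byte 0xCF = 11001111 → 2-byte char #1 = CF A2.
Offset 2: leading byte 0xF4 = 11110100 → 4-byte char #2 = F4 85 91 B8.
Offset 6: leading byte 0xCA = 11001010 → 2-byte char #3 = CA 86.
Offset 8: leading byte 0xF1 = 11110001 → 4-byte char #4 = F1 93 9F 82.
Offset 12: leading byte 0xE2 = 11100010 → 3-byte char #5 = E2 87 9F.
Offset 15: leading byte 0xE1 = 11100001 → 3-byte char #6 = E1 BC 96.
Offset 18: leading byte 0xF1 = 11110001 → 4-byte char #7 = F1 A3 97 9D.
Leading byte 0xF1 = 11110001 matches 11110xxx → 4-byte sequence.
Byte 1: 0xF1 = 11110001, payload 001 (3 bits).
Byte 2: 0xA3 = 10100011 (10xxxxxx ✓), payload 100011.
Byte 3: 0x97 = 10010111 (10xxxxxx ✓), payload 010111.
Byte 4: 0x9D = 10011101 (10xxxxxx ✓), payload 011101.
Concatenate: 001100011010111011101 = 0x635DD (21 bits → U+635DD).

U+635DD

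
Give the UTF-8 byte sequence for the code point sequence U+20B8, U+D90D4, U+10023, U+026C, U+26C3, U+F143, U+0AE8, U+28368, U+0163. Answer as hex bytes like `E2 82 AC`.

U+20B8: 3-byte form → E2 82 B8.
U+D90D4: 4-byte form → F3 99 83 94.
U+10023: 4-byte form → F0 90 80 A3.
U+026C: 2-byte form → C9 AC.
U+26C3: 3-byte form → E2 9B 83.
U+F143: 3-byte form → EF 85 83.
U+0AE8: 3-byte form → E0 AB A8.
U+28368: 4-byte form → F0 A8 8D A8.
U+0163: 2-byte form → C5 A3.
Concatenated (28 bytes): E2 82 B8 F3 99 83 94 F0 90 80 A3 C9 AC E2 9B 83 EF 85 83 E0 AB A8 F0 A8 8D A8 C5 A3.

E2 82 B8 F3 99 83 94 F0 90 80 A3 C9 AC E2 9B 83 EF 85 83 E0 AB A8 F0 A8 8D A8 C5 A3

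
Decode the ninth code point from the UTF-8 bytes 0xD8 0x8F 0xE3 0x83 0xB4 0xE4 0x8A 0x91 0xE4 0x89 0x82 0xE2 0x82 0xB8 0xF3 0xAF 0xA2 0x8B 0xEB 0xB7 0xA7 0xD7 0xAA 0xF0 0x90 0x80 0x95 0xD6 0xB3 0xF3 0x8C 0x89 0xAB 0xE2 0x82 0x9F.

U+10015

Offset 0: leading byte 0xD8 = 11011000 → 2-byte char #1 = D8 8F.
Offset 2: leading byte 0xE3 = 11100011 → 3-byte char #2 = E3 83 B4.
Offset 5: leading byte 0xE4 = 11100100 → 3-byte char #3 = E4 8A 91.
Offset 8: leading byte 0xE4 = 11100100 → 3-byte char #4 = E4 89 82.
Offset 11: leading byte 0xE2 = 11100010 → 3-byte char #5 = E2 82 B8.
Offset 14: leading byte 0xF3 = 11110011 → 4-byte char #6 = F3 AF A2 8B.
Offset 18: leading byte 0xEB = 11101011 → 3-byte char #7 = EB B7 A7.
Offset 21: leading byte 0xD7 = 11010111 → 2-byte char #8 = D7 AA.
Offset 23: leading byte 0xF0 = 11110000 → 4-byte char #9 = F0 90 80 95.
Leading byte 0xF0 = 11110000 matches 11110xxx → 4-byte sequence.
Byte 1: 0xF0 = 11110000, payload 000 (3 bits).
Byte 2: 0x90 = 10010000 (10xxxxxx ✓), payload 010000.
Byte 3: 0x80 = 10000000 (10xxxxxx ✓), payload 000000.
Byte 4: 0x95 = 10010101 (10xxxxxx ✓), payload 010101.
Concatenate: 000010000000000010101 = 0x10015 (21 bits → U+10015).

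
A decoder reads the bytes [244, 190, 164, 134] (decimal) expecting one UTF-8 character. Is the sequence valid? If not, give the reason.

invalid (encodes a value above U+10FFFF)

Leading byte 0xF4 = 11110100 → 4-byte form.
Payload = 0x13E906, which exceeds U+10FFFF, the maximum Unicode code point. (Leading bytes F5–FF, or F4 followed by ≥ 0x90, are invalid.)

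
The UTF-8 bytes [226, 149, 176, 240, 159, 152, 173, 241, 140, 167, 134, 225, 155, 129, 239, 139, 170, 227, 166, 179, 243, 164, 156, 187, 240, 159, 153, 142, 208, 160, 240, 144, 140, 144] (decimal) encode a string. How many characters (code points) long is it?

10

Byte at offset 0: 0xE2 = 11100010 → 3-byte char (#1). Advance 3.
Byte at offset 3: 0xF0 = 11110000 → 4-byte char (#2). Advance 4.
Byte at offset 7: 0xF1 = 11110001 → 4-byte char (#3). Advance 4.
Byte at offset 11: 0xE1 = 11100001 → 3-byte char (#4). Advance 3.
Byte at offset 14: 0xEF = 11101111 → 3-byte char (#5). Advance 3.
Byte at offset 17: 0xE3 = 11100011 → 3-byte char (#6). Advance 3.
Byte at offset 20: 0xF3 = 11110011 → 4-byte char (#7). Advance 4.
Byte at offset 24: 0xF0 = 11110000 → 4-byte char (#8). Advance 4.
Byte at offset 28: 0xD0 = 11010000 → 2-byte char (#9). Advance 2.
Byte at offset 30: 0xF0 = 11110000 → 4-byte char (#10). Advance 4.
Reached end at offset 34 after 10 code points.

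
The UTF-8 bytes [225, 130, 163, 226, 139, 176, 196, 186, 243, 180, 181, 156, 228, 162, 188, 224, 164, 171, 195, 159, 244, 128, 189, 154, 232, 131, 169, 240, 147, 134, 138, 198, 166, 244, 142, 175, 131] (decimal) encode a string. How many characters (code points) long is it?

12

Byte at offset 0: 0xE1 = 11100001 → 3-byte char (#1). Advance 3.
Byte at offset 3: 0xE2 = 11100010 → 3-byte char (#2). Advance 3.
Byte at offset 6: 0xC4 = 11000100 → 2-byte char (#3). Advance 2.
Byte at offset 8: 0xF3 = 11110011 → 4-byte char (#4). Advance 4.
Byte at offset 12: 0xE4 = 11100100 → 3-byte char (#5). Advance 3.
Byte at offset 15: 0xE0 = 11100000 → 3-byte char (#6). Advance 3.
Byte at offset 18: 0xC3 = 11000011 → 2-byte char (#7). Advance 2.
Byte at offset 20: 0xF4 = 11110100 → 4-byte char (#8). Advance 4.
Byte at offset 24: 0xE8 = 11101000 → 3-byte char (#9). Advance 3.
Byte at offset 27: 0xF0 = 11110000 → 4-byte char (#10). Advance 4.
Byte at offset 31: 0xC6 = 11000110 → 2-byte char (#11). Advance 2.
Byte at offset 33: 0xF4 = 11110100 → 4-byte char (#12). Advance 4.
Reached end at offset 37 after 12 code points.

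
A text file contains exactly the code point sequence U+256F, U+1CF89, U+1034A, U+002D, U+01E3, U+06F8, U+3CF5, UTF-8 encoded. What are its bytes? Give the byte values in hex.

E2 95 AF F0 9C BE 89 F0 90 8D 8A 2D C7 A3 DB B8 E3 B3 B5

U+256F: 3-byte form → E2 95 AF.
U+1CF89: 4-byte form → F0 9C BE 89.
U+1034A: 4-byte form → F0 90 8D 8A.
U+002D: 1-byte form → 2D.
U+01E3: 2-byte form → C7 A3.
U+06F8: 2-byte form → DB B8.
U+3CF5: 3-byte form → E3 B3 B5.
Concatenated (19 bytes): E2 95 AF F0 9C BE 89 F0 90 8D 8A 2D C7 A3 DB B8 E3 B3 B5.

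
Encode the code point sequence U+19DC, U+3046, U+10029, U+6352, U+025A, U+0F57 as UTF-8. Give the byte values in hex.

U+19DC: 3-byte form → E1 A7 9C.
U+3046: 3-byte form → E3 81 86.
U+10029: 4-byte form → F0 90 80 A9.
U+6352: 3-byte form → E6 8D 92.
U+025A: 2-byte form → C9 9A.
U+0F57: 3-byte form → E0 BD 97.
Concatenated (18 bytes): E1 A7 9C E3 81 86 F0 90 80 A9 E6 8D 92 C9 9A E0 BD 97.

E1 A7 9C E3 81 86 F0 90 80 A9 E6 8D 92 C9 9A E0 BD 97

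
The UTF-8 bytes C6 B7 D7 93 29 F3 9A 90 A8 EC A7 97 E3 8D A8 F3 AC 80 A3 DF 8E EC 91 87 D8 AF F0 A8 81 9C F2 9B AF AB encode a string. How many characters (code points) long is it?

12

Byte at offset 0: 0xC6 = 11000110 → 2-byte char (#1). Advance 2.
Byte at offset 2: 0xD7 = 11010111 → 2-byte char (#2). Advance 2.
Byte at offset 4: 0x29 = 00101001 → 1-byte char (#3). Advance 1.
Byte at offset 5: 0xF3 = 11110011 → 4-byte char (#4). Advance 4.
Byte at offset 9: 0xEC = 11101100 → 3-byte char (#5). Advance 3.
Byte at offset 12: 0xE3 = 11100011 → 3-byte char (#6). Advance 3.
Byte at offset 15: 0xF3 = 11110011 → 4-byte char (#7). Advance 4.
Byte at offset 19: 0xDF = 11011111 → 2-byte char (#8). Advance 2.
Byte at offset 21: 0xEC = 11101100 → 3-byte char (#9). Advance 3.
Byte at offset 24: 0xD8 = 11011000 → 2-byte char (#10). Advance 2.
Byte at offset 26: 0xF0 = 11110000 → 4-byte char (#11). Advance 4.
Byte at offset 30: 0xF2 = 11110010 → 4-byte char (#12). Advance 4.
Reached end at offset 34 after 12 code points.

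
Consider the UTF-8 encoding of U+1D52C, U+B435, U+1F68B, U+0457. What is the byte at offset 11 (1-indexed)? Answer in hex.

1-indexed offset 11 is 0-indexed offset 10.
U+1D52C → 4-byte form F0 9D 94 AC at offsets 0–3.
U+B435 → 3-byte form EB 90 B5 at offsets 4–6.
U+1F68B → 4-byte form F0 9F 9A 8B at offsets 7–10.
Offset 10 falls in char 3's range; it's byte 4 of F0 9F 9A 8B = 0x8B.

0x8B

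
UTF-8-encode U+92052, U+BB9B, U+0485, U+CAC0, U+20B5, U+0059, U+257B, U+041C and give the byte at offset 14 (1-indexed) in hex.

1-indexed offset 14 is 0-indexed offset 13.
U+92052 → 4-byte form F2 92 81 92 at offsets 0–3.
U+BB9B → 3-byte form EB AE 9B at offsets 4–6.
U+0485 → 2-byte form D2 85 at offsets 7–8.
U+CAC0 → 3-byte form EC AB 80 at offsets 9–11.
U+20B5 → 3-byte form E2 82 B5 at offsets 12–14.
Offset 13 falls in char 5's range; it's byte 2 of E2 82 B5 = 0x82.

0x82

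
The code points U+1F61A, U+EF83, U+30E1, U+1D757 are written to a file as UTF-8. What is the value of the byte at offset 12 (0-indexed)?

0x9D

U+1F61A → 4-byte form F0 9F 98 9A at offsets 0–3.
U+EF83 → 3-byte form EE BE 83 at offsets 4–6.
U+30E1 → 3-byte form E3 83 A1 at offsets 7–9.
U+1D757 → 4-byte form F0 9D 9D 97 at offsets 10–13.
Offset 12 falls in char 4's range; it's byte 3 of F0 9D 9D 97 = 0x9D.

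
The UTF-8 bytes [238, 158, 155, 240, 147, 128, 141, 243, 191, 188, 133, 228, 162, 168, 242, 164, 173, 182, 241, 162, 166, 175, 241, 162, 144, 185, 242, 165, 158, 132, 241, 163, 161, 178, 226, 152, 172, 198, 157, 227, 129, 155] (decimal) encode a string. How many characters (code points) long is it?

12

Byte at offset 0: 0xEE = 11101110 → 3-byte char (#1). Advance 3.
Byte at offset 3: 0xF0 = 11110000 → 4-byte char (#2). Advance 4.
Byte at offset 7: 0xF3 = 11110011 → 4-byte char (#3). Advance 4.
Byte at offset 11: 0xE4 = 11100100 → 3-byte char (#4). Advance 3.
Byte at offset 14: 0xF2 = 11110010 → 4-byte char (#5). Advance 4.
Byte at offset 18: 0xF1 = 11110001 → 4-byte char (#6). Advance 4.
Byte at offset 22: 0xF1 = 11110001 → 4-byte char (#7). Advance 4.
Byte at offset 26: 0xF2 = 11110010 → 4-byte char (#8). Advance 4.
Byte at offset 30: 0xF1 = 11110001 → 4-byte char (#9). Advance 4.
Byte at offset 34: 0xE2 = 11100010 → 3-byte char (#10). Advance 3.
Byte at offset 37: 0xC6 = 11000110 → 2-byte char (#11). Advance 2.
Byte at offset 39: 0xE3 = 11100011 → 3-byte char (#12). Advance 3.
Reached end at offset 42 after 12 code points.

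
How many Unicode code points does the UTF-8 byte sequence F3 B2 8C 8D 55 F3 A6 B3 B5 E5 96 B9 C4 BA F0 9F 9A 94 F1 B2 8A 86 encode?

7

Byte at offset 0: 0xF3 = 11110011 → 4-byte char (#1). Advance 4.
Byte at offset 4: 0x55 = 01010101 → 1-byte char (#2). Advance 1.
Byte at offset 5: 0xF3 = 11110011 → 4-byte char (#3). Advance 4.
Byte at offset 9: 0xE5 = 11100101 → 3-byte char (#4). Advance 3.
Byte at offset 12: 0xC4 = 11000100 → 2-byte char (#5). Advance 2.
Byte at offset 14: 0xF0 = 11110000 → 4-byte char (#6). Advance 4.
Byte at offset 18: 0xF1 = 11110001 → 4-byte char (#7). Advance 4.
Reached end at offset 22 after 7 code points.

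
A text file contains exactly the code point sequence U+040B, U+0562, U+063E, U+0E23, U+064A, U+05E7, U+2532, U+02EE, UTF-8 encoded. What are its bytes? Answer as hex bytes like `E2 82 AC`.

D0 8B D5 A2 D8 BE E0 B8 A3 D9 8A D7 A7 E2 94 B2 CB AE

U+040B: 2-byte form → D0 8B.
U+0562: 2-byte form → D5 A2.
U+063E: 2-byte form → D8 BE.
U+0E23: 3-byte form → E0 B8 A3.
U+064A: 2-byte form → D9 8A.
U+05E7: 2-byte form → D7 A7.
U+2532: 3-byte form → E2 94 B2.
U+02EE: 2-byte form → CB AE.
Concatenated (18 bytes): D0 8B D5 A2 D8 BE E0 B8 A3 D9 8A D7 A7 E2 94 B2 CB AE.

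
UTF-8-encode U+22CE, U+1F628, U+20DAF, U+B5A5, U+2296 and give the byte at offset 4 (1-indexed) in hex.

0xF0

1-indexed offset 4 is 0-indexed offset 3.
U+22CE → 3-byte form E2 8B 8E at offsets 0–2.
U+1F628 → 4-byte form F0 9F 98 A8 at offsets 3–6.
Offset 3 falls in char 2's range; it's byte 1 of F0 9F 98 A8 = 0xF0.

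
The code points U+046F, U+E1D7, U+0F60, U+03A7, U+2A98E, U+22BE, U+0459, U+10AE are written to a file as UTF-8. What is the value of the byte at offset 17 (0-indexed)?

0xD1

U+046F → 2-byte form D1 AF at offsets 0–1.
U+E1D7 → 3-byte form EE 87 97 at offsets 2–4.
U+0F60 → 3-byte form E0 BD A0 at offsets 5–7.
U+03A7 → 2-byte form CE A7 at offsets 8–9.
U+2A98E → 4-byte form F0 AA A6 8E at offsets 10–13.
U+22BE → 3-byte form E2 8A BE at offsets 14–16.
U+0459 → 2-byte form D1 99 at offsets 17–18.
Offset 17 falls in char 7's range; it's byte 1 of D1 99 = 0xD1.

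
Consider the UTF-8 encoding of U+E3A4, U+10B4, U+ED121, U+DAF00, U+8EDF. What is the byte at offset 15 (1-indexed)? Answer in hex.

0xE8

1-indexed offset 15 is 0-indexed offset 14.
U+E3A4 → 3-byte form EE 8E A4 at offsets 0–2.
U+10B4 → 3-byte form E1 82 B4 at offsets 3–5.
U+ED121 → 4-byte form F3 AD 84 A1 at offsets 6–9.
U+DAF00 → 4-byte form F3 9A BC 80 at offsets 10–13.
U+8EDF → 3-byte form E8 BB 9F at offsets 14–16.
Offset 14 falls in char 5's range; it's byte 1 of E8 BB 9F = 0xE8.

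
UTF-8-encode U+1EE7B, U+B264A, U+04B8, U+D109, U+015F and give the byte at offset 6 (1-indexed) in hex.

1-indexed offset 6 is 0-indexed offset 5.
U+1EE7B → 4-byte form F0 9E B9 BB at offsets 0–3.
U+B264A → 4-byte form F2 B2 99 8A at offsets 4–7.
Offset 5 falls in char 2's range; it's byte 2 of F2 B2 99 8A = 0xB2.

0xB2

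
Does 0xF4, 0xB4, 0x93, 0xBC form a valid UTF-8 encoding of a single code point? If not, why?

Leading byte 0xF4 = 11110100 → 4-byte form.
Payload = 0x1344FC, which exceeds U+10FFFF, the maximum Unicode code point. (Leading bytes F5–FF, or F4 followed by ≥ 0x90, are invalid.)

invalid (encodes a value above U+10FFFF)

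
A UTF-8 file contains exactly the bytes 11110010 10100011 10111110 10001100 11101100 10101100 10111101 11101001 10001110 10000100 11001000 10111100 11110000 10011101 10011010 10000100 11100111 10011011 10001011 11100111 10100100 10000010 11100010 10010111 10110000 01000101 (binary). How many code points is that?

Byte at offset 0: 0xF2 = 11110010 → 4-byte char (#1). Advance 4.
Byte at offset 4: 0xEC = 11101100 → 3-byte char (#2). Advance 3.
Byte at offset 7: 0xE9 = 11101001 → 3-byte char (#3). Advance 3.
Byte at offset 10: 0xC8 = 11001000 → 2-byte char (#4). Advance 2.
Byte at offset 12: 0xF0 = 11110000 → 4-byte char (#5). Advance 4.
Byte at offset 16: 0xE7 = 11100111 → 3-byte char (#6). Advance 3.
Byte at offset 19: 0xE7 = 11100111 → 3-byte char (#7). Advance 3.
Byte at offset 22: 0xE2 = 11100010 → 3-byte char (#8). Advance 3.
Byte at offset 25: 0x45 = 01000101 → 1-byte char (#9). Advance 1.
Reached end at offset 26 after 9 code points.

9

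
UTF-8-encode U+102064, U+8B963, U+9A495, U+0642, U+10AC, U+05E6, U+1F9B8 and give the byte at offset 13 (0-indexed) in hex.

U+102064 → 4-byte form F4 82 81 A4 at offsets 0–3.
U+8B963 → 4-byte form F2 8B A5 A3 at offsets 4–7.
U+9A495 → 4-byte form F2 9A 92 95 at offsets 8–11.
U+0642 → 2-byte form D9 82 at offsets 12–13.
Offset 13 falls in char 4's range; it's byte 2 of D9 82 = 0x82.

0x82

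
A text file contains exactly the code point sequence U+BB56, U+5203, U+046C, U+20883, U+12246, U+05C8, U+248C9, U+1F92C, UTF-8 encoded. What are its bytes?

EB AD 96 E5 88 83 D1 AC F0 A0 A2 83 F0 92 89 86 D7 88 F0 A4 A3 89 F0 9F A4 AC

U+BB56: 3-byte form → EB AD 96.
U+5203: 3-byte form → E5 88 83.
U+046C: 2-byte form → D1 AC.
U+20883: 4-byte form → F0 A0 A2 83.
U+12246: 4-byte form → F0 92 89 86.
U+05C8: 2-byte form → D7 88.
U+248C9: 4-byte form → F0 A4 A3 89.
U+1F92C: 4-byte form → F0 9F A4 AC.
Concatenated (26 bytes): EB AD 96 E5 88 83 D1 AC F0 A0 A2 83 F0 92 89 86 D7 88 F0 A4 A3 89 F0 9F A4 AC.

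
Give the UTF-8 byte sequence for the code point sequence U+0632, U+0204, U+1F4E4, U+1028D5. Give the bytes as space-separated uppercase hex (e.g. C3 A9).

U+0632: 2-byte form → D8 B2.
U+0204: 2-byte form → C8 84.
U+1F4E4: 4-byte form → F0 9F 93 A4.
U+1028D5: 4-byte form → F4 82 A3 95.
Concatenated (12 bytes): D8 B2 C8 84 F0 9F 93 A4 F4 82 A3 95.

D8 B2 C8 84 F0 9F 93 A4 F4 82 A3 95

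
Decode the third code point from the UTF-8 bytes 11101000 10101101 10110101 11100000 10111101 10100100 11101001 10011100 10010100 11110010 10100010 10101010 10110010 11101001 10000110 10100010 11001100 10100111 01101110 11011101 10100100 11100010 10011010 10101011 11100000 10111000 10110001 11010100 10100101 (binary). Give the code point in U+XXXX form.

Offset 0: leading byte 0xE8 = 11101000 → 3-byte char #1 = E8 AD B5.
Offset 3: leading byte 0xE0 = 11100000 → 3-byte char #2 = E0 BD A4.
Offset 6: leading byte 0xE9 = 11101001 → 3-byte char #3 = E9 9C 94.
Leading byte 0xE9 = 11101001 matches 1110xxxx → 3-byte sequence.
Byte 1: 0xE9 = 11101001, payload 1001 (4 bits).
Byte 2: 0x9C = 10011100 (10xxxxxx ✓), payload 011100.
Byte 3: 0x94 = 10010100 (10xxxxxx ✓), payload 010100.
Concatenate: 1001011100010100 = 0x9714 (16 bits → U+9714).

U+9714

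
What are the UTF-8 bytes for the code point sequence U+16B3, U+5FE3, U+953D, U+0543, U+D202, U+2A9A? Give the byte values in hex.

E1 9A B3 E5 BF A3 E9 94 BD D5 83 ED 88 82 E2 AA 9A

U+16B3: 3-byte form → E1 9A B3.
U+5FE3: 3-byte form → E5 BF A3.
U+953D: 3-byte form → E9 94 BD.
U+0543: 2-byte form → D5 83.
U+D202: 3-byte form → ED 88 82.
U+2A9A: 3-byte form → E2 AA 9A.
Concatenated (17 bytes): E1 9A B3 E5 BF A3 E9 94 BD D5 83 ED 88 82 E2 AA 9A.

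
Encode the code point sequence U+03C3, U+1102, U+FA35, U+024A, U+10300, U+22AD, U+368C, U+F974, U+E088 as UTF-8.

CF 83 E1 84 82 EF A8 B5 C9 8A F0 90 8C 80 E2 8A AD E3 9A 8C EF A5 B4 EE 82 88

U+03C3: 2-byte form → CF 83.
U+1102: 3-byte form → E1 84 82.
U+FA35: 3-byte form → EF A8 B5.
U+024A: 2-byte form → C9 8A.
U+10300: 4-byte form → F0 90 8C 80.
U+22AD: 3-byte form → E2 8A AD.
U+368C: 3-byte form → E3 9A 8C.
U+F974: 3-byte form → EF A5 B4.
U+E088: 3-byte form → EE 82 88.
Concatenated (26 bytes): CF 83 E1 84 82 EF A8 B5 C9 8A F0 90 8C 80 E2 8A AD E3 9A 8C EF A5 B4 EE 82 88.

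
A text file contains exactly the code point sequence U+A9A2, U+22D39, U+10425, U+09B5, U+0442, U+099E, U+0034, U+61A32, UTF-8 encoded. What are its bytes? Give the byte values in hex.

EA A6 A2 F0 A2 B4 B9 F0 90 90 A5 E0 A6 B5 D1 82 E0 A6 9E 34 F1 A1 A8 B2

U+A9A2: 3-byte form → EA A6 A2.
U+22D39: 4-byte form → F0 A2 B4 B9.
U+10425: 4-byte form → F0 90 90 A5.
U+09B5: 3-byte form → E0 A6 B5.
U+0442: 2-byte form → D1 82.
U+099E: 3-byte form → E0 A6 9E.
U+0034: 1-byte form → 34.
U+61A32: 4-byte form → F1 A1 A8 B2.
Concatenated (24 bytes): EA A6 A2 F0 A2 B4 B9 F0 90 90 A5 E0 A6 B5 D1 82 E0 A6 9E 34 F1 A1 A8 B2.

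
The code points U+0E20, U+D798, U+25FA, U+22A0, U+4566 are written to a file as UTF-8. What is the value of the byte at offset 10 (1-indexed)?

0xE2

1-indexed offset 10 is 0-indexed offset 9.
U+0E20 → 3-byte form E0 B8 A0 at offsets 0–2.
U+D798 → 3-byte form ED 9E 98 at offsets 3–5.
U+25FA → 3-byte form E2 97 BA at offsets 6–8.
U+22A0 → 3-byte form E2 8A A0 at offsets 9–11.
Offset 9 falls in char 4's range; it's byte 1 of E2 8A A0 = 0xE2.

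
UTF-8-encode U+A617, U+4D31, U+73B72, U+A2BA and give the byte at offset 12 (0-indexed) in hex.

U+A617 → 3-byte form EA 98 97 at offsets 0–2.
U+4D31 → 3-byte form E4 B4 B1 at offsets 3–5.
U+73B72 → 4-byte form F1 B3 AD B2 at offsets 6–9.
U+A2BA → 3-byte form EA 8A BA at offsets 10–12.
Offset 12 falls in char 4's range; it's byte 3 of EA 8A BA = 0xBA.

0xBA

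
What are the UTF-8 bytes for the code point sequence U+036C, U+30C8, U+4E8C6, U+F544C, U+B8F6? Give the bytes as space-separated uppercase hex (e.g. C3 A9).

U+036C: 2-byte form → CD AC.
U+30C8: 3-byte form → E3 83 88.
U+4E8C6: 4-byte form → F1 8E A3 86.
U+F544C: 4-byte form → F3 B5 91 8C.
U+B8F6: 3-byte form → EB A3 B6.
Concatenated (16 bytes): CD AC E3 83 88 F1 8E A3 86 F3 B5 91 8C EB A3 B6.

CD AC E3 83 88 F1 8E A3 86 F3 B5 91 8C EB A3 B6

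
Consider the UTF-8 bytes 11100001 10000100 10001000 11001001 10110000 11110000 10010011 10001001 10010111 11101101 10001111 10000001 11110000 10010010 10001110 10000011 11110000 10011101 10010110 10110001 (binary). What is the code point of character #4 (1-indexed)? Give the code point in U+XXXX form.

Offset 0: leading byte 0xE1 = 11100001 → 3-byte char #1 = E1 84 88.
Offset 3: leading byte 0xC9 = 11001001 → 2-byte char #2 = C9 B0.
Offset 5: leading byte 0xF0 = 11110000 → 4-byte char #3 = F0 93 89 97.
Offset 9: leading byte 0xED = 11101101 → 3-byte char #4 = ED 8F 81.
Leading byte 0xED = 11101101 matches 1110xxxx → 3-byte sequence.
Byte 1: 0xED = 11101101, payload 1101 (4 bits).
Byte 2: 0x8F = 10001111 (10xxxxxx ✓), payload 001111.
Byte 3: 0x81 = 10000001 (10xxxxxx ✓), payload 000001.
Concatenate: 1101001111000001 = 0xD3C1 (16 bits → U+D3C1).

U+D3C1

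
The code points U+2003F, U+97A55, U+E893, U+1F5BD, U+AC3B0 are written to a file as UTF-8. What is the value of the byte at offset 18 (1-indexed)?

0x8E

1-indexed offset 18 is 0-indexed offset 17.
U+2003F → 4-byte form F0 A0 80 BF at offsets 0–3.
U+97A55 → 4-byte form F2 97 A9 95 at offsets 4–7.
U+E893 → 3-byte form EE A2 93 at offsets 8–10.
U+1F5BD → 4-byte form F0 9F 96 BD at offsets 11–14.
U+AC3B0 → 4-byte form F2 AC 8E B0 at offsets 15–18.
Offset 17 falls in char 5's range; it's byte 3 of F2 AC 8E B0 = 0x8E.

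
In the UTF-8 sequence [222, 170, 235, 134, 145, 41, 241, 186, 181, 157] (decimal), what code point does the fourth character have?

Offset 0: leading byte 0xDE = 11011110 → 2-byte char #1 = DE AA.
Offset 2: leading byte 0xEB = 11101011 → 3-byte char #2 = EB 86 91.
Offset 5: leading byte 0x29 = 00101001 → 1-byte char #3 = 29.
Offset 6: leading byte 0xF1 = 11110001 → 4-byte char #4 = F1 BA B5 9D.
Leading byte 0xF1 = 11110001 matches 11110xxx → 4-byte sequence.
Byte 1: 0xF1 = 11110001, payload 001 (3 bits).
Byte 2: 0xBA = 10111010 (10xxxxxx ✓), payload 111010.
Byte 3: 0xB5 = 10110101 (10xxxxxx ✓), payload 110101.
Byte 4: 0x9D = 10011101 (10xxxxxx ✓), payload 011101.
Concatenate: 001111010110101011101 = 0x7AD5D (21 bits → U+7AD5D).

U+7AD5D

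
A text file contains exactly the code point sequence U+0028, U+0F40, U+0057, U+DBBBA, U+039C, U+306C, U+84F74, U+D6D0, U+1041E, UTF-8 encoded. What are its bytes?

U+0028: 1-byte form → 28.
U+0F40: 3-byte form → E0 BD 80.
U+0057: 1-byte form → 57.
U+DBBBA: 4-byte form → F3 9B AE BA.
U+039C: 2-byte form → CE 9C.
U+306C: 3-byte form → E3 81 AC.
U+84F74: 4-byte form → F2 84 BD B4.
U+D6D0: 3-byte form → ED 9B 90.
U+1041E: 4-byte form → F0 90 90 9E.
Concatenated (25 bytes): 28 E0 BD 80 57 F3 9B AE BA CE 9C E3 81 AC F2 84 BD B4 ED 9B 90 F0 90 90 9E.

28 E0 BD 80 57 F3 9B AE BA CE 9C E3 81 AC F2 84 BD B4 ED 9B 90 F0 90 90 9E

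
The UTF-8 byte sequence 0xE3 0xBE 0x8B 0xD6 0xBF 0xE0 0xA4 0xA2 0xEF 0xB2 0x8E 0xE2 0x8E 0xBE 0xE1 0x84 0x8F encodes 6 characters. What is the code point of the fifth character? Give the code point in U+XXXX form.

U+23BE

Offset 0: leading byte 0xE3 = 11100011 → 3-byte char #1 = E3 BE 8B.
Offset 3: leading byte 0xD6 = 11010110 → 2-byte char #2 = D6 BF.
Offset 5: leading byte 0xE0 = 11100000 → 3-byte char #3 = E0 A4 A2.
Offset 8: leading byte 0xEF = 11101111 → 3-byte char #4 = EF B2 8E.
Offset 11: leading byte 0xE2 = 11100010 → 3-byte char #5 = E2 8E BE.
Leading byte 0xE2 = 11100010 matches 1110xxxx → 3-byte sequence.
Byte 1: 0xE2 = 11100010, payload 0010 (4 bits).
Byte 2: 0x8E = 10001110 (10xxxxxx ✓), payload 001110.
Byte 3: 0xBE = 10111110 (10xxxxxx ✓), payload 111110.
Concatenate: 0010001110111110 = 0x23BE (16 bits → U+23BE).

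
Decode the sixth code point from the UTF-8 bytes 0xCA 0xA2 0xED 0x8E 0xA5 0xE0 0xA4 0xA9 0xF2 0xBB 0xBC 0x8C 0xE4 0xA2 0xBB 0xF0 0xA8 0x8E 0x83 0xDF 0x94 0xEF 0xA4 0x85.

U+28383

Offset 0: leading byte 0xCA = 11001010 → 2-byte char #1 = CA A2.
Offset 2: leading byte 0xED = 11101101 → 3-byte char #2 = ED 8E A5.
Offset 5: leading byte 0xE0 = 11100000 → 3-byte char #3 = E0 A4 A9.
Offset 8: leading byte 0xF2 = 11110010 → 4-byte char #4 = F2 BB BC 8C.
Offset 12: leading byte 0xE4 = 11100100 → 3-byte char #5 = E4 A2 BB.
Offset 15: leading byte 0xF0 = 11110000 → 4-byte char #6 = F0 A8 8E 83.
Leading byte 0xF0 = 11110000 matches 11110xxx → 4-byte sequence.
Byte 1: 0xF0 = 11110000, payload 000 (3 bits).
Byte 2: 0xA8 = 10101000 (10xxxxxx ✓), payload 101000.
Byte 3: 0x8E = 10001110 (10xxxxxx ✓), payload 001110.
Byte 4: 0x83 = 10000011 (10xxxxxx ✓), payload 000011.
Concatenate: 000101000001110000011 = 0x28383 (21 bits → U+28383).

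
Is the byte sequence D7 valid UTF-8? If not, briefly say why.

invalid (sequence truncated)

Leading byte 0xD7 = 11010111 → 2-byte form, but only 1 byte is present.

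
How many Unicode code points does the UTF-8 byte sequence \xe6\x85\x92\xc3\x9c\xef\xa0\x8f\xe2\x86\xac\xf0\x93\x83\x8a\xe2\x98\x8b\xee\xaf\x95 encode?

7

Byte at offset 0: 0xE6 = 11100110 → 3-byte char (#1). Advance 3.
Byte at offset 3: 0xC3 = 11000011 → 2-byte char (#2). Advance 2.
Byte at offset 5: 0xEF = 11101111 → 3-byte char (#3). Advance 3.
Byte at offset 8: 0xE2 = 11100010 → 3-byte char (#4). Advance 3.
Byte at offset 11: 0xF0 = 11110000 → 4-byte char (#5). Advance 4.
Byte at offset 15: 0xE2 = 11100010 → 3-byte char (#6). Advance 3.
Byte at offset 18: 0xEE = 11101110 → 3-byte char (#7). Advance 3.
Reached end at offset 21 after 7 code points.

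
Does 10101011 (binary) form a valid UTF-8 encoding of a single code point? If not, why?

invalid (continuation byte with no leading byte)

Byte 0xAB = 10101011 has the form 10xxxxxx — a continuation byte — but there is no preceding leading byte.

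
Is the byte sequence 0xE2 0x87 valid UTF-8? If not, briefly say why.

invalid (sequence truncated)

Leading byte 0xE2 = 11100010 → 3-byte form, but only 2 bytes are present.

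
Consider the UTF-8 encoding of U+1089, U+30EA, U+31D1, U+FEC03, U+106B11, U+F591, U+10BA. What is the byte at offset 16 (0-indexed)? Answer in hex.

U+1089 → 3-byte form E1 82 89 at offsets 0–2.
U+30EA → 3-byte form E3 83 AA at offsets 3–5.
U+31D1 → 3-byte form E3 87 91 at offsets 6–8.
U+FEC03 → 4-byte form F3 BE B0 83 at offsets 9–12.
U+106B11 → 4-byte form F4 86 AC 91 at offsets 13–16.
Offset 16 falls in char 5's range; it's byte 4 of F4 86 AC 91 = 0x91.

0x91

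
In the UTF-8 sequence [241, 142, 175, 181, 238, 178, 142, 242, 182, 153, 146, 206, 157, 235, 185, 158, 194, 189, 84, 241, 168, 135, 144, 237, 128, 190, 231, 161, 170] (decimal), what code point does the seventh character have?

Offset 0: leading byte 0xF1 = 11110001 → 4-byte char #1 = F1 8E AF B5.
Offset 4: leading byte 0xEE = 11101110 → 3-byte char #2 = EE B2 8E.
Offset 7: leading byte 0xF2 = 11110010 → 4-byte char #3 = F2 B6 99 92.
Offset 11: leading byte 0xCE = 11001110 → 2-byte char #4 = CE 9D.
Offset 13: leading byte 0xEB = 11101011 → 3-byte char #5 = EB B9 9E.
Offset 16: leading byte 0xC2 = 11000010 → 2-byte char #6 = C2 BD.
Offset 18: leading byte 0x54 = 01010100 → 1-byte char #7 = 54.
Leading byte 0x54 = 01010100 matches 0xxxxxxx → 1-byte sequence.
Byte 1: 0x54 = 01010100, payload 1010100 (7 bits).
Concatenate: 1010100 = 0x54 (7 bits → U+0054).

U+0054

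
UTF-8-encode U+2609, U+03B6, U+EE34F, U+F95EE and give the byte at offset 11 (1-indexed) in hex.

1-indexed offset 11 is 0-indexed offset 10.
U+2609 → 3-byte form E2 98 89 at offsets 0–2.
U+03B6 → 2-byte form CE B6 at offsets 3–4.
U+EE34F → 4-byte form F3 AE 8D 8F at offsets 5–8.
U+F95EE → 4-byte form F3 B9 97 AE at offsets 9–12.
Offset 10 falls in char 4's range; it's byte 2 of F3 B9 97 AE = 0xB9.

0xB9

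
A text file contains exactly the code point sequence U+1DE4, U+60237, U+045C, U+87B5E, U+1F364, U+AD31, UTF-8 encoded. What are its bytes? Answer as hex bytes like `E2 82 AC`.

E1 B7 A4 F1 A0 88 B7 D1 9C F2 87 AD 9E F0 9F 8D A4 EA B4 B1

U+1DE4: 3-byte form → E1 B7 A4.
U+60237: 4-byte form → F1 A0 88 B7.
U+045C: 2-byte form → D1 9C.
U+87B5E: 4-byte form → F2 87 AD 9E.
U+1F364: 4-byte form → F0 9F 8D A4.
U+AD31: 3-byte form → EA B4 B1.
Concatenated (20 bytes): E1 B7 A4 F1 A0 88 B7 D1 9C F2 87 AD 9E F0 9F 8D A4 EA B4 B1.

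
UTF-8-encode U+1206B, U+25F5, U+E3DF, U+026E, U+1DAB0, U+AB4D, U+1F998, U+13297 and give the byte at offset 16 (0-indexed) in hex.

U+1206B → 4-byte form F0 92 81 AB at offsets 0–3.
U+25F5 → 3-byte form E2 97 B5 at offsets 4–6.
U+E3DF → 3-byte form EE 8F 9F at offsets 7–9.
U+026E → 2-byte form C9 AE at offsets 10–11.
U+1DAB0 → 4-byte form F0 9D AA B0 at offsets 12–15.
U+AB4D → 3-byte form EA AD 8D at offsets 16–18.
Offset 16 falls in char 6's range; it's byte 1 of EA AD 8D = 0xEA.

0xEA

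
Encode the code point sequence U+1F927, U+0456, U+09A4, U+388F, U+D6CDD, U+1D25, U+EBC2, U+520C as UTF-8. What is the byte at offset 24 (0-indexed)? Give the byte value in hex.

0x8C

U+1F927 → 4-byte form F0 9F A4 A7 at offsets 0–3.
U+0456 → 2-byte form D1 96 at offsets 4–5.
U+09A4 → 3-byte form E0 A6 A4 at offsets 6–8.
U+388F → 3-byte form E3 A2 8F at offsets 9–11.
U+D6CDD → 4-byte form F3 96 B3 9D at offsets 12–15.
U+1D25 → 3-byte form E1 B4 A5 at offsets 16–18.
U+EBC2 → 3-byte form EE AF 82 at offsets 19–21.
U+520C → 3-byte form E5 88 8C at offsets 22–24.
Offset 24 falls in char 8's range; it's byte 3 of E5 88 8C = 0x8C.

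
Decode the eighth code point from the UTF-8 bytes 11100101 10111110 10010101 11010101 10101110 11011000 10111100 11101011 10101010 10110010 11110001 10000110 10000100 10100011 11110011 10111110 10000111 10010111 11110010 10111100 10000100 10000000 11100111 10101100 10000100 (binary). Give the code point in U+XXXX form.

U+7B04

Offset 0: leading byte 0xE5 = 11100101 → 3-byte char #1 = E5 BE 95.
Offset 3: leading byte 0xD5 = 11010101 → 2-byte char #2 = D5 AE.
Offset 5: leading byte 0xD8 = 11011000 → 2-byte char #3 = D8 BC.
Offset 7: leading byte 0xEB = 11101011 → 3-byte char #4 = EB AA B2.
Offset 10: leading byte 0xF1 = 11110001 → 4-byte char #5 = F1 86 84 A3.
Offset 14: leading byte 0xF3 = 11110011 → 4-byte char #6 = F3 BE 87 97.
Offset 18: leading byte 0xF2 = 11110010 → 4-byte char #7 = F2 BC 84 80.
Offset 22: leading byte 0xE7 = 11100111 → 3-byte char #8 = E7 AC 84.
Leading byte 0xE7 = 11100111 matches 1110xxxx → 3-byte sequence.
Byte 1: 0xE7 = 11100111, payload 0111 (4 bits).
Byte 2: 0xAC = 10101100 (10xxxxxx ✓), payload 101100.
Byte 3: 0x84 = 10000100 (10xxxxxx ✓), payload 000100.
Concatenate: 0111101100000100 = 0x7B04 (16 bits → U+7B04).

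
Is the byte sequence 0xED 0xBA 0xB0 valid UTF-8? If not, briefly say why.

invalid (encodes a surrogate (U+D800–U+DFFF))

Structurally a 3-byte sequence; payload = 0xDEB0.
But 0xDEB0 is in U+D800–U+DFFF, the surrogate range. Surrogates are not Unicode scalar values and are forbidden in UTF-8.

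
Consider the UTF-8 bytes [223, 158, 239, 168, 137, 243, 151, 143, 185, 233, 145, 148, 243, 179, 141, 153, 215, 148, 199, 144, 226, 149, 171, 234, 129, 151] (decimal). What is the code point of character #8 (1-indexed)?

Offset 0: leading byte 0xDF = 11011111 → 2-byte char #1 = DF 9E.
Offset 2: leading byte 0xEF = 11101111 → 3-byte char #2 = EF A8 89.
Offset 5: leading byte 0xF3 = 11110011 → 4-byte char #3 = F3 97 8F B9.
Offset 9: leading byte 0xE9 = 11101001 → 3-byte char #4 = E9 91 94.
Offset 12: leading byte 0xF3 = 11110011 → 4-byte char #5 = F3 B3 8D 99.
Offset 16: leading byte 0xD7 = 11010111 → 2-byte char #6 = D7 94.
Offset 18: leading byte 0xC7 = 11000111 → 2-byte char #7 = C7 90.
Offset 20: leading byte 0xE2 = 11100010 → 3-byte char #8 = E2 95 AB.
Leading byte 0xE2 = 11100010 matches 1110xxxx → 3-byte sequence.
Byte 1: 0xE2 = 11100010, payload 0010 (4 bits).
Byte 2: 0x95 = 10010101 (10xxxxxx ✓), payload 010101.
Byte 3: 0xAB = 10101011 (10xxxxxx ✓), payload 101011.
Concatenate: 0010010101101011 = 0x256B (16 bits → U+256B).

U+256B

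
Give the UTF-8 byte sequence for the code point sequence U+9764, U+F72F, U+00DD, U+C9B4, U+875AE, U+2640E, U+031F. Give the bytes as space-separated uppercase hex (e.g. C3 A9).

U+9764: 3-byte form → E9 9D A4.
U+F72F: 3-byte form → EF 9C AF.
U+00DD: 2-byte form → C3 9D.
U+C9B4: 3-byte form → EC A6 B4.
U+875AE: 4-byte form → F2 87 96 AE.
U+2640E: 4-byte form → F0 A6 90 8E.
U+031F: 2-byte form → CC 9F.
Concatenated (21 bytes): E9 9D A4 EF 9C AF C3 9D EC A6 B4 F2 87 96 AE F0 A6 90 8E CC 9F.

E9 9D A4 EF 9C AF C3 9D EC A6 B4 F2 87 96 AE F0 A6 90 8E CC 9F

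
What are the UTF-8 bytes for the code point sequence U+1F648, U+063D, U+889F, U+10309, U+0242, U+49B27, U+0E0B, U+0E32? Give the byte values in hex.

F0 9F 99 88 D8 BD E8 A2 9F F0 90 8C 89 C9 82 F1 89 AC A7 E0 B8 8B E0 B8 B2

U+1F648: 4-byte form → F0 9F 99 88.
U+063D: 2-byte form → D8 BD.
U+889F: 3-byte form → E8 A2 9F.
U+10309: 4-byte form → F0 90 8C 89.
U+0242: 2-byte form → C9 82.
U+49B27: 4-byte form → F1 89 AC A7.
U+0E0B: 3-byte form → E0 B8 8B.
U+0E32: 3-byte form → E0 B8 B2.
Concatenated (25 bytes): F0 9F 99 88 D8 BD E8 A2 9F F0 90 8C 89 C9 82 F1 89 AC A7 E0 B8 8B E0 B8 B2.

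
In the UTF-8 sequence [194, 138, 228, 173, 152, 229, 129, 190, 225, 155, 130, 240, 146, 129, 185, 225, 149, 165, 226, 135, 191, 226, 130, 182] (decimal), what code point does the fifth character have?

Offset 0: leading byte 0xC2 = 11000010 → 2-byte char #1 = C2 8A.
Offset 2: leading byte 0xE4 = 11100100 → 3-byte char #2 = E4 AD 98.
Offset 5: leading byte 0xE5 = 11100101 → 3-byte char #3 = E5 81 BE.
Offset 8: leading byte 0xE1 = 11100001 → 3-byte char #4 = E1 9B 82.
Offset 11: leading byte 0xF0 = 11110000 → 4-byte char #5 = F0 92 81 B9.
Leading byte 0xF0 = 11110000 matches 11110xxx → 4-byte sequence.
Byte 1: 0xF0 = 11110000, payload 000 (3 bits).
Byte 2: 0x92 = 10010010 (10xxxxxx ✓), payload 010010.
Byte 3: 0x81 = 10000001 (10xxxxxx ✓), payload 000001.
Byte 4: 0xB9 = 10111001 (10xxxxxx ✓), payload 111001.
Concatenate: 000010010000001111001 = 0x12079 (21 bits → U+12079).

U+12079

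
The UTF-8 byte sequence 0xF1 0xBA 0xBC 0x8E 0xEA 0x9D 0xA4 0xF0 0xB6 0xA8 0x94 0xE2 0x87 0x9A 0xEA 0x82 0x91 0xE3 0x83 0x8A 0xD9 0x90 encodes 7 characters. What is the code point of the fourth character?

Offset 0: leading byte 0xF1 = 11110001 → 4-byte char #1 = F1 BA BC 8E.
Offset 4: leading byte 0xEA = 11101010 → 3-byte char #2 = EA 9D A4.
Offset 7: leading byte 0xF0 = 11110000 → 4-byte char #3 = F0 B6 A8 94.
Offset 11: leading byte 0xE2 = 11100010 → 3-byte char #4 = E2 87 9A.
Leading byte 0xE2 = 11100010 matches 1110xxxx → 3-byte sequence.
Byte 1: 0xE2 = 11100010, payload 0010 (4 bits).
Byte 2: 0x87 = 10000111 (10xxxxxx ✓), payload 000111.
Byte 3: 0x9A = 10011010 (10xxxxxx ✓), payload 011010.
Concatenate: 0010000111011010 = 0x21DA (16 bits → U+21DA).

U+21DA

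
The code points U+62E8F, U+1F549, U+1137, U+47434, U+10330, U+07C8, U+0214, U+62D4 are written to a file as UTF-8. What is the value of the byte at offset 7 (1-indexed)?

1-indexed offset 7 is 0-indexed offset 6.
U+62E8F → 4-byte form F1 A2 BA 8F at offsets 0–3.
U+1F549 → 4-byte form F0 9F 95 89 at offsets 4–7.
Offset 6 falls in char 2's range; it's byte 3 of F0 9F 95 89 = 0x95.

0x95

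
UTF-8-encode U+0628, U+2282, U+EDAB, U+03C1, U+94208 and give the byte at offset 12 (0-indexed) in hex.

U+0628 → 2-byte form D8 A8 at offsets 0–1.
U+2282 → 3-byte form E2 8A 82 at offsets 2–4.
U+EDAB → 3-byte form EE B6 AB at offsets 5–7.
U+03C1 → 2-byte form CF 81 at offsets 8–9.
U+94208 → 4-byte form F2 94 88 88 at offsets 10–13.
Offset 12 falls in char 5's range; it's byte 3 of F2 94 88 88 = 0x88.

0x88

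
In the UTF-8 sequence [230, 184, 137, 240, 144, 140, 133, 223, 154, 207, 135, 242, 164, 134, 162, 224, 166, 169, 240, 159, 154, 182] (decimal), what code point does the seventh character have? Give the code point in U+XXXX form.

Offset 0: leading byte 0xE6 = 11100110 → 3-byte char #1 = E6 B8 89.
Offset 3: leading byte 0xF0 = 11110000 → 4-byte char #2 = F0 90 8C 85.
Offset 7: leading byte 0xDF = 11011111 → 2-byte char #3 = DF 9A.
Offset 9: leading byte 0xCF = 11001111 → 2-byte char #4 = CF 87.
Offset 11: leading byte 0xF2 = 11110010 → 4-byte char #5 = F2 A4 86 A2.
Offset 15: leading byte 0xE0 = 11100000 → 3-byte char #6 = E0 A6 A9.
Offset 18: leading byte 0xF0 = 11110000 → 4-byte char #7 = F0 9F 9A B6.
Leading byte 0xF0 = 11110000 matches 11110xxx → 4-byte sequence.
Byte 1: 0xF0 = 11110000, payload 000 (3 bits).
Byte 2: 0x9F = 10011111 (10xxxxxx ✓), payload 011111.
Byte 3: 0x9A = 10011010 (10xxxxxx ✓), payload 011010.
Byte 4: 0xB6 = 10110110 (10xxxxxx ✓), payload 110110.
Concatenate: 000011111011010110110 = 0x1F6B6 (21 bits → U+1F6B6).

U+1F6B6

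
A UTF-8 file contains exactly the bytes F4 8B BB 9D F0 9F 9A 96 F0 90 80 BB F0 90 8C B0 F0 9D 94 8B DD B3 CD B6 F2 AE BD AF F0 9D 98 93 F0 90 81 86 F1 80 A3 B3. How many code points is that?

11

Byte at offset 0: 0xF4 = 11110100 → 4-byte char (#1). Advance 4.
Byte at offset 4: 0xF0 = 11110000 → 4-byte char (#2). Advance 4.
Byte at offset 8: 0xF0 = 11110000 → 4-byte char (#3). Advance 4.
Byte at offset 12: 0xF0 = 11110000 → 4-byte char (#4). Advance 4.
Byte at offset 16: 0xF0 = 11110000 → 4-byte char (#5). Advance 4.
Byte at offset 20: 0xDD = 11011101 → 2-byte char (#6). Advance 2.
Byte at offset 22: 0xCD = 11001101 → 2-byte char (#7). Advance 2.
Byte at offset 24: 0xF2 = 11110010 → 4-byte char (#8). Advance 4.
Byte at offset 28: 0xF0 = 11110000 → 4-byte char (#9). Advance 4.
Byte at offset 32: 0xF0 = 11110000 → 4-byte char (#10). Advance 4.
Byte at offset 36: 0xF1 = 11110001 → 4-byte char (#11). Advance 4.
Reached end at offset 40 after 11 code points.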